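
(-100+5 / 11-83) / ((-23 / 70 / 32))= 4497920 / 253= 17778.34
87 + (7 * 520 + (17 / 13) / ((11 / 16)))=533233 / 143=3728.90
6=6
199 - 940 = -741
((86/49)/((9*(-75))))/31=-86/1025325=-0.00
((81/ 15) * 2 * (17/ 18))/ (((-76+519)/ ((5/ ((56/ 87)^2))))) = 0.28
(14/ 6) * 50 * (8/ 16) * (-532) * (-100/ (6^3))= 1163750/ 81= 14367.28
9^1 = 9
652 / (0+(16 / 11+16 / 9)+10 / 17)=548658 / 3215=170.66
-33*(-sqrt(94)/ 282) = 11*sqrt(94)/ 94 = 1.13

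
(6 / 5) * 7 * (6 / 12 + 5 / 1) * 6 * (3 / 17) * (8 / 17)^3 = 2128896 / 417605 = 5.10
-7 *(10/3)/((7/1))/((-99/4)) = 40/297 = 0.13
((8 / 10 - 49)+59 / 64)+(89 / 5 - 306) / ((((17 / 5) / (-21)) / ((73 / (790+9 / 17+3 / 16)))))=230185191 / 1966400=117.06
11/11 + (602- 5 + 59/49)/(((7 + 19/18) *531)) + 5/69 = 35065486/28924455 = 1.21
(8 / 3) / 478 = 4 / 717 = 0.01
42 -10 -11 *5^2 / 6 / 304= 58093 / 1824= 31.85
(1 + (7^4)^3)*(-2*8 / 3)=-221460595232 / 3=-73820198410.67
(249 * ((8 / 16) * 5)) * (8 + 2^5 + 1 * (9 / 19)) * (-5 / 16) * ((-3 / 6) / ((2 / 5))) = 23935125 / 2432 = 9841.75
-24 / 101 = -0.24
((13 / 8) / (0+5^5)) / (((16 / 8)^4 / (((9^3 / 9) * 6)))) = 3159 / 200000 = 0.02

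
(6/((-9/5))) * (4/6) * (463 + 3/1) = -9320/9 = -1035.56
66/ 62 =33/ 31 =1.06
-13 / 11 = -1.18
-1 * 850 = -850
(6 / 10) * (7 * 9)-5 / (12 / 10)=1009 / 30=33.63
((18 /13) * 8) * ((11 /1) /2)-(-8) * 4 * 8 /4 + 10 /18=14681 /117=125.48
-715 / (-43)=715 / 43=16.63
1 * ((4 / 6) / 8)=1 / 12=0.08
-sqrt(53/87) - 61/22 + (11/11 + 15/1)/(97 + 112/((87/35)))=-723275/271898 - sqrt(4611)/87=-3.44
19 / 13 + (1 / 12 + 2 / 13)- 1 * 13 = -1763 / 156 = -11.30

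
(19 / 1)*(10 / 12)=95 / 6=15.83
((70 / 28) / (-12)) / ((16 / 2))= -0.03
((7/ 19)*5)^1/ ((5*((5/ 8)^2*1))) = 448/ 475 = 0.94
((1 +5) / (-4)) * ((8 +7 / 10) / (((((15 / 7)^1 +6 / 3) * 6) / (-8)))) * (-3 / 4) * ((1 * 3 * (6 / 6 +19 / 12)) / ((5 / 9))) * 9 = -158193 / 400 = -395.48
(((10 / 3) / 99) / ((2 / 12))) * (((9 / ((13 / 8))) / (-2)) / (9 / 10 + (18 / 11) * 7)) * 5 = -4000 / 17667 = -0.23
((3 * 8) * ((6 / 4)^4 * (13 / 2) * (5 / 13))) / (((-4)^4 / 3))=3645 / 1024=3.56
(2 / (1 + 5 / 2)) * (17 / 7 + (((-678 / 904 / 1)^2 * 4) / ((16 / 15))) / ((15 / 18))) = 1111 / 392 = 2.83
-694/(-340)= 347/170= 2.04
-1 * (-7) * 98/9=686/9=76.22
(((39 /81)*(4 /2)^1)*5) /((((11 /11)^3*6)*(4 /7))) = 455 /324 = 1.40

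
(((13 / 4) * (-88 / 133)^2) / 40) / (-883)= -3146 / 78096935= -0.00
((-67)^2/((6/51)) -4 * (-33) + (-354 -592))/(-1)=-74685/2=-37342.50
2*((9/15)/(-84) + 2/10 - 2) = -253/70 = -3.61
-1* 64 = -64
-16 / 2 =-8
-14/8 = -7/4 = -1.75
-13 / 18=-0.72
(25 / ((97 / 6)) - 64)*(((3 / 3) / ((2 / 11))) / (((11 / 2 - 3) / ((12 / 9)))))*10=-533104 / 291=-1831.97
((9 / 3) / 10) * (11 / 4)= 33 / 40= 0.82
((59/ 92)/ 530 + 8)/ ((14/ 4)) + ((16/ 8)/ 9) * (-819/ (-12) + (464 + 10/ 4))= 62010707/ 511980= 121.12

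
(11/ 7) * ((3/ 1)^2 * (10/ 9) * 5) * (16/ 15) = 1760/ 21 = 83.81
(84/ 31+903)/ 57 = 15.89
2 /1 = 2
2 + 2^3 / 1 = 10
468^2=219024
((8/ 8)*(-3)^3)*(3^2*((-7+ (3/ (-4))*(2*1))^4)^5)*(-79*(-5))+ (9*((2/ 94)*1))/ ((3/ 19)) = -372033359114711044848171.60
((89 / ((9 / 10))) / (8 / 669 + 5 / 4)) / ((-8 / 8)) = -793880 / 10131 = -78.36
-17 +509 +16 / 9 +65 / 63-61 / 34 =352013 / 714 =493.02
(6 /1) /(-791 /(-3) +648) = 18 /2735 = 0.01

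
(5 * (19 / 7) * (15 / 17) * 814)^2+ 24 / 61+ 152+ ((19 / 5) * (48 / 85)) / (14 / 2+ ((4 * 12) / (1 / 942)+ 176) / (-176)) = 235964635384083666 / 2483485375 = 95013499.08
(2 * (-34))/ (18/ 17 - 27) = 1156/ 441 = 2.62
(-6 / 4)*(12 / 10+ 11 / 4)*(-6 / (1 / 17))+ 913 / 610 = 739133 / 1220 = 605.85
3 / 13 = 0.23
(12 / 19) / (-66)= -2 / 209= -0.01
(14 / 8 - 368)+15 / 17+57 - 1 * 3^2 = -21581 / 68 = -317.37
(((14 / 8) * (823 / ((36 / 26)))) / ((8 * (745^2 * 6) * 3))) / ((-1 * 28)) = -10699 / 23017996800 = -0.00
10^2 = 100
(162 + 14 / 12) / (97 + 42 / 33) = 10769 / 6486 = 1.66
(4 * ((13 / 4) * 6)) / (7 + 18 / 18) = 39 / 4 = 9.75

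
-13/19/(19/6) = -0.22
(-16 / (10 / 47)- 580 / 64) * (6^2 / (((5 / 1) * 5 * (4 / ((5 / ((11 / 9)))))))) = -546021 / 4400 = -124.10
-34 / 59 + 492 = 28994 / 59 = 491.42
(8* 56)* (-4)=-1792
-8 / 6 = -4 / 3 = -1.33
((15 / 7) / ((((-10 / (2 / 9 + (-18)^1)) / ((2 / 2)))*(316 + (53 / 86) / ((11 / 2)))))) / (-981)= -37840 / 3080282121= -0.00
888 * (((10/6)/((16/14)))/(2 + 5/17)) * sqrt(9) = 22015/13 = 1693.46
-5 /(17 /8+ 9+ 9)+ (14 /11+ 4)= 5.02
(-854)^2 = 729316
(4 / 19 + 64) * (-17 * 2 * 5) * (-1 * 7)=1451800 / 19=76410.53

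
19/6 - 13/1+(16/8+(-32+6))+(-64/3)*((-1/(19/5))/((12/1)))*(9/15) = -1275/38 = -33.55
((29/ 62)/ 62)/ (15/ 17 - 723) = -0.00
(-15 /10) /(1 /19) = -28.50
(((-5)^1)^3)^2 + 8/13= 203133/13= 15625.62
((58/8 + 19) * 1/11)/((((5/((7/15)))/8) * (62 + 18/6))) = 98/3575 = 0.03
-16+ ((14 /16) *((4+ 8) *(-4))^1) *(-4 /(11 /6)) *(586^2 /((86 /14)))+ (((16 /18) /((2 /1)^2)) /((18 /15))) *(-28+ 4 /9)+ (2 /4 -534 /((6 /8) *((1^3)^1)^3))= 1177410648251 /229878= 5121893.56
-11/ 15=-0.73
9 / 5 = 1.80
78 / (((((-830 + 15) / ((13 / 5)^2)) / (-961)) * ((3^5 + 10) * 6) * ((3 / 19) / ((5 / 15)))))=40115023 / 46393875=0.86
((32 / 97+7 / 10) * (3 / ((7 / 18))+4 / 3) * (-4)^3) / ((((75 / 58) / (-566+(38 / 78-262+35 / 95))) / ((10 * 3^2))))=1515241087488 / 44135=34331960.75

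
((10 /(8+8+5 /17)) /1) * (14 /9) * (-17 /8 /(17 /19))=-11305 /4986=-2.27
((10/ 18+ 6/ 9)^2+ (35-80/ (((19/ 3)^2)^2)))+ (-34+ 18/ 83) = 2331404864/ 876148083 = 2.66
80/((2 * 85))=8/17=0.47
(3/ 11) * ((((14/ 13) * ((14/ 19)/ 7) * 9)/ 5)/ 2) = 0.03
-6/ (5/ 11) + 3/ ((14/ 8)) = -402/ 35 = -11.49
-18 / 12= -3 / 2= -1.50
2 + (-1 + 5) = 6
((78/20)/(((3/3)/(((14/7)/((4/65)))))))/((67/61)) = 30927/268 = 115.40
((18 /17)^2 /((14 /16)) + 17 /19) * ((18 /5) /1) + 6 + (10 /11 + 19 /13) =16.20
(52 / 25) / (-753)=-52 / 18825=-0.00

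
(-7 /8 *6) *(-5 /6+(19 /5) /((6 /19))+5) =-1701 /20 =-85.05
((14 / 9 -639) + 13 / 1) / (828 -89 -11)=-1405 / 1638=-0.86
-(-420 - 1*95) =515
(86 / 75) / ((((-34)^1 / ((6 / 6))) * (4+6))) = -43 / 12750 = -0.00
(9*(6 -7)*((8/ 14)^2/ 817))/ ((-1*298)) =72/ 5964917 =0.00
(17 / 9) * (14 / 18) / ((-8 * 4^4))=-119 / 165888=-0.00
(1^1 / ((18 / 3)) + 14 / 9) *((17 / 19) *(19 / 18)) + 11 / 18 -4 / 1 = -571 / 324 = -1.76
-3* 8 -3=-27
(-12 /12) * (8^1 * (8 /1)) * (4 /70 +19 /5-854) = 380864 /7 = 54409.14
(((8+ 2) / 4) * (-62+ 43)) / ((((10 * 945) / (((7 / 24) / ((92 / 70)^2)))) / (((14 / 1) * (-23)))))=32585 / 119232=0.27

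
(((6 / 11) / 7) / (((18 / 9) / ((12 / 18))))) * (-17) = -34 / 77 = -0.44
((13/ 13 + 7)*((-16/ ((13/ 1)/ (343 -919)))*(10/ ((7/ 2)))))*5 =7372800/ 91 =81019.78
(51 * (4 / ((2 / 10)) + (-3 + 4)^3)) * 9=9639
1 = 1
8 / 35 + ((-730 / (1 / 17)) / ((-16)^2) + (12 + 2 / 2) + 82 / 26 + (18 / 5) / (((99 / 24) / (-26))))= -35097497 / 640640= -54.79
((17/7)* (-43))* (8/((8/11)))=-8041/7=-1148.71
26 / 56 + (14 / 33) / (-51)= 21487 / 47124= 0.46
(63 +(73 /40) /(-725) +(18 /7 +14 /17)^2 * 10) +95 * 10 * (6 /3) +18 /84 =853562853747 /410669000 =2078.47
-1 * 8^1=-8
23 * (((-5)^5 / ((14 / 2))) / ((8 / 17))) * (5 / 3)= -6109375 / 168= -36365.33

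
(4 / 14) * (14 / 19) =4 / 19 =0.21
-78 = -78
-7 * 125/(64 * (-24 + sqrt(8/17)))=875 * sqrt(34)/313088 + 44625/78272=0.59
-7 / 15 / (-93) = 7 / 1395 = 0.01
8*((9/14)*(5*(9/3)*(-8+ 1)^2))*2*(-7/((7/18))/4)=-34020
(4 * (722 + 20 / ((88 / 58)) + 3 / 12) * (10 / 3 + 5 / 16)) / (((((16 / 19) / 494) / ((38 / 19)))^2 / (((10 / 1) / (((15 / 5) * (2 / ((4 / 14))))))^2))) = 445426670869375 / 133056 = 3347663170.92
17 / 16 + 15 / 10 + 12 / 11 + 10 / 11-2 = 41 / 16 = 2.56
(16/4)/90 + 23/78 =397/1170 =0.34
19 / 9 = 2.11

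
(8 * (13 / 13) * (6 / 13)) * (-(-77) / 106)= 1848 / 689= 2.68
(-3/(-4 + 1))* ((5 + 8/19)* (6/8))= 309/76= 4.07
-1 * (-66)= 66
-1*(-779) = 779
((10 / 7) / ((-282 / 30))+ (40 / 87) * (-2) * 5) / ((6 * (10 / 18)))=-13595 / 9541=-1.42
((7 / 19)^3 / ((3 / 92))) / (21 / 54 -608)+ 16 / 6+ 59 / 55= 46254176371 / 12377785695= 3.74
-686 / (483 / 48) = -1568 / 23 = -68.17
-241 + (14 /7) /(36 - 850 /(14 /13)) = -1270807 /5273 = -241.00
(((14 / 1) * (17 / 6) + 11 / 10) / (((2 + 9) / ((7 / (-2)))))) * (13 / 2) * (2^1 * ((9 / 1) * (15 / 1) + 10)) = -3227497 / 132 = -24450.73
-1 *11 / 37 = -11 / 37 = -0.30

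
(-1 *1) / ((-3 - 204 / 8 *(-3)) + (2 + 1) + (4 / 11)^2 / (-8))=-242 / 18509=-0.01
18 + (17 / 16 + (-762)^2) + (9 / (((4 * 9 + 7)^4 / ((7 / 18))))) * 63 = 31762743343337 / 54700816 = 580663.06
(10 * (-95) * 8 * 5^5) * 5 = -118750000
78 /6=13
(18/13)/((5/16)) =288/65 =4.43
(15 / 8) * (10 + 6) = 30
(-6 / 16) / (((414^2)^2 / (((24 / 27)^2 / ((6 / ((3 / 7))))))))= -1 / 1388043821556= -0.00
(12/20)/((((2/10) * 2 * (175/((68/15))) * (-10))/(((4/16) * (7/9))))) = -17/22500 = -0.00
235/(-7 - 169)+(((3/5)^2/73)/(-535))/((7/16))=-1606162219/1202894000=-1.34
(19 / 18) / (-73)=-19 / 1314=-0.01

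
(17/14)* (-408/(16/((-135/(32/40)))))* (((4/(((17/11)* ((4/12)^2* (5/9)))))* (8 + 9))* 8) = 208574190/7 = 29796312.86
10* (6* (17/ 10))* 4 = 408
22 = 22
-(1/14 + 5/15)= -17/42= -0.40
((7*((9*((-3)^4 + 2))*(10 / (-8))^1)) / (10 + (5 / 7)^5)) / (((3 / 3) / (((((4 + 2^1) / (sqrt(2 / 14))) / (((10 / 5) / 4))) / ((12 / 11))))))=-322240611*sqrt(7) / 45652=-18675.38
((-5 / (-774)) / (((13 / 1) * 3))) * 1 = 5 / 30186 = 0.00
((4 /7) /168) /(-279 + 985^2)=1 /285164124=0.00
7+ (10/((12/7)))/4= 203/24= 8.46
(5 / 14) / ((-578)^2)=5 / 4677176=0.00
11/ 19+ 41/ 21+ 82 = 33728/ 399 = 84.53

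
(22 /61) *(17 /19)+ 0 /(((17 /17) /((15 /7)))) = 374 /1159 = 0.32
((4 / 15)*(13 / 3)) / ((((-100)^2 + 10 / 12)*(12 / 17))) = 442 / 2700225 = 0.00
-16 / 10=-8 / 5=-1.60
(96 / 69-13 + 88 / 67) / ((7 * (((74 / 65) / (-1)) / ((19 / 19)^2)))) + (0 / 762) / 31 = 1.29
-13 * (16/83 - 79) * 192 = 196702.84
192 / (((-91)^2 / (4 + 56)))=11520 / 8281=1.39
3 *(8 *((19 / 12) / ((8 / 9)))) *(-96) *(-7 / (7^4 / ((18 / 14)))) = 15.38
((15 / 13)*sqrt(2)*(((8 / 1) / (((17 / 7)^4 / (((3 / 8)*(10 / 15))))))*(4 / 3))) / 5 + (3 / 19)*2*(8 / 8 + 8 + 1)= 19208*sqrt(2) / 1085773 + 60 / 19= 3.18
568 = 568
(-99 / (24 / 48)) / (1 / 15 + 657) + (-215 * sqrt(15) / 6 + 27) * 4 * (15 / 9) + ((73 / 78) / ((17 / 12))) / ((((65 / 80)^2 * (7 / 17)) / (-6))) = 162517101 / 984256 - 2150 * sqrt(15) / 9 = -760.10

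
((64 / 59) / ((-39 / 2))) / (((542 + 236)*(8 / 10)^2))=-100 / 895089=-0.00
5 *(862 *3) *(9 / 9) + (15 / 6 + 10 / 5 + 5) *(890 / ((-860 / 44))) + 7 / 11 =5911580 / 473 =12498.05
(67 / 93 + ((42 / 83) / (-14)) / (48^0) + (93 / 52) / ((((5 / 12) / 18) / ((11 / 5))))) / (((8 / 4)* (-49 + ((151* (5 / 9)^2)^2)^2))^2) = 16527768358125671072541 / 8621637959156009748251256814222400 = 0.00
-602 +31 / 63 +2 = -37769 / 63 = -599.51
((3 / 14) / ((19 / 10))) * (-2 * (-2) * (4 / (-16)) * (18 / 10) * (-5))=135 / 133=1.02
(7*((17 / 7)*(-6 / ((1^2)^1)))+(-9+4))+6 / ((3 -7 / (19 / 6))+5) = -105.96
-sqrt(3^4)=-9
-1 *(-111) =111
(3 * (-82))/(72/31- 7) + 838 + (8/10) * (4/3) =387872/435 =891.66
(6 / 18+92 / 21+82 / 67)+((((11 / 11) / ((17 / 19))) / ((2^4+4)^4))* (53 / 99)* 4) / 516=96742879672283 / 16291709280000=5.94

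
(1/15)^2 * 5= 1/45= 0.02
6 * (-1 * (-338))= 2028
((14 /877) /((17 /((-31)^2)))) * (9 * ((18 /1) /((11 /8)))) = 17436384 /163999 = 106.32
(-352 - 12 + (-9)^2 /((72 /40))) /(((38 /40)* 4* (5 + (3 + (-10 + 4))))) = -41.97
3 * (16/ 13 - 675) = -26277/ 13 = -2021.31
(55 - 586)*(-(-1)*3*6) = -9558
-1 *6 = -6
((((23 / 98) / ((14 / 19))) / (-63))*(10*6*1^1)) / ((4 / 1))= -2185 / 28812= -0.08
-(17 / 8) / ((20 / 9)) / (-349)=153 / 55840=0.00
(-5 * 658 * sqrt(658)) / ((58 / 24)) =-39480 * sqrt(658) / 29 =-34921.44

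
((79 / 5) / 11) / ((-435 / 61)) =-4819 / 23925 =-0.20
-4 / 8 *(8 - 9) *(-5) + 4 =3 / 2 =1.50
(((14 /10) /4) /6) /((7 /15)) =1 /8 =0.12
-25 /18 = -1.39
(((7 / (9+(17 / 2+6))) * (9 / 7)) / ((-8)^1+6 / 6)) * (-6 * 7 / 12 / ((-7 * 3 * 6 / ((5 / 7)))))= -5 / 4606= -0.00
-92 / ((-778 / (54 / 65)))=0.10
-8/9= -0.89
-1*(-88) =88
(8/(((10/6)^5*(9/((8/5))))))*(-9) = -15552/15625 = -1.00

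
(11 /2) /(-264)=-1 /48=-0.02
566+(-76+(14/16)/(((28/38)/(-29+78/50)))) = 457.42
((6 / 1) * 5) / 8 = 15 / 4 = 3.75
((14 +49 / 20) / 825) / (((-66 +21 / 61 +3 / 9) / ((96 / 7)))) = -34404 / 8218375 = -0.00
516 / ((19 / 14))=7224 / 19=380.21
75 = 75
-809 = -809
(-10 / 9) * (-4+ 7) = -10 / 3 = -3.33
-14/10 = -7/5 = -1.40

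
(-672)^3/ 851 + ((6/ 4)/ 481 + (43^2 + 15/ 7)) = -54943820345/ 154882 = -354746.33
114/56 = 57/28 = 2.04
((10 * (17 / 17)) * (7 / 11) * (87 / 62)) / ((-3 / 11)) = -1015 / 31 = -32.74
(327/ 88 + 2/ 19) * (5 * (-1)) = -31945/ 1672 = -19.11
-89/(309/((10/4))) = -445/618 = -0.72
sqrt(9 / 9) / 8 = 1 / 8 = 0.12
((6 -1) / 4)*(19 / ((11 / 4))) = 95 / 11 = 8.64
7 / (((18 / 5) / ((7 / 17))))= 245 / 306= 0.80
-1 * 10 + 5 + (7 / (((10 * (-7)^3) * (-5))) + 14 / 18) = -93091 / 22050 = -4.22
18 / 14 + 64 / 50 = 2.57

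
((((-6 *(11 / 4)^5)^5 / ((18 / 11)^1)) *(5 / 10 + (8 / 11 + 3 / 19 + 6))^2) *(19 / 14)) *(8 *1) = -362045727638986862515713520859469 / 1337006139375616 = -270788380828275623.99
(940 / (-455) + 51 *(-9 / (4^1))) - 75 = -69821 / 364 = -191.82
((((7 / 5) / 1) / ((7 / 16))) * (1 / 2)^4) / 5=1 / 25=0.04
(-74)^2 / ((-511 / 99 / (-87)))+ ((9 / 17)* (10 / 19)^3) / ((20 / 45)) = 5499566122914 / 59584133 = 92299.17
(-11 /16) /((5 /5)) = -11 /16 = -0.69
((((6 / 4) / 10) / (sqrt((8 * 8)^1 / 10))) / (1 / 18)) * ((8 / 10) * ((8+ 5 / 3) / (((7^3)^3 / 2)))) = 261 * sqrt(10) / 2017680350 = 0.00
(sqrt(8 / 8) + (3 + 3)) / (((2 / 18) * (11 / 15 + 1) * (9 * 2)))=105 / 52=2.02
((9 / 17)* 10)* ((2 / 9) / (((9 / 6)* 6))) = 0.13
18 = 18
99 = 99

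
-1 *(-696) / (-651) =-1.07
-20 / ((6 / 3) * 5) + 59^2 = 3479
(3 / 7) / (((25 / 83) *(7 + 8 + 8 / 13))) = 3237 / 35525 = 0.09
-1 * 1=-1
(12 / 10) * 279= 1674 / 5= 334.80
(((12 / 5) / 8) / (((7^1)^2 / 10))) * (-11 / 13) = -0.05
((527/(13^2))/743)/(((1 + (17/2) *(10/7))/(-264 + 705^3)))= 111895.43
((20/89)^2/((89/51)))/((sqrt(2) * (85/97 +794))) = 329800 * sqrt(2)/18118408269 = 0.00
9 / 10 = 0.90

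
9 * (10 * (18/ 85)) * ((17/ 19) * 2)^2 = 22032/ 361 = 61.03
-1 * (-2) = 2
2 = 2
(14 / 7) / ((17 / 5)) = 10 / 17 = 0.59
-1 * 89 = -89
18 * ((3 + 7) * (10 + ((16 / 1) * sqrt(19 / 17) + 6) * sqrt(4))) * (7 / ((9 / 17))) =52360 + 4480 * sqrt(323) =132875.46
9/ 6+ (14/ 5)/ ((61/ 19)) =1447/ 610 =2.37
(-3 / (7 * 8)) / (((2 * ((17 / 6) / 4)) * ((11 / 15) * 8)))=-135 / 20944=-0.01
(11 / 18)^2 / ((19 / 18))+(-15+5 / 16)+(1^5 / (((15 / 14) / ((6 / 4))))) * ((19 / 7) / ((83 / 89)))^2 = -1632266939 / 659690640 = -2.47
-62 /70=-0.89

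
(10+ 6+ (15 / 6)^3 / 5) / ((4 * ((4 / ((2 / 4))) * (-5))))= -153 / 1280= -0.12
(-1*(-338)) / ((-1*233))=-338 / 233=-1.45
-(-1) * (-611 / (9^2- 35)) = -611 / 46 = -13.28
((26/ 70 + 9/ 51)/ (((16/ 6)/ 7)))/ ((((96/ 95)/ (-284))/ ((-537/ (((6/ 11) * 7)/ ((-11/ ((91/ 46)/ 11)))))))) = -1204920730849/ 346528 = -3477123.73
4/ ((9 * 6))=2/ 27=0.07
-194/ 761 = -0.25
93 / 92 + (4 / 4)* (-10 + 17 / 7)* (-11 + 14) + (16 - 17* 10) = -113153 / 644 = -175.70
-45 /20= -9 /4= -2.25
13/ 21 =0.62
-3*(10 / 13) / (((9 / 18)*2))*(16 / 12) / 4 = -10 / 13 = -0.77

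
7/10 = 0.70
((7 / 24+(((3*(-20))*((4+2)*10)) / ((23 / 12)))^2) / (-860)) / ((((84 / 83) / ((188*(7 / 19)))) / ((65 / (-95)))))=2271423286670239 / 11824800480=192089.78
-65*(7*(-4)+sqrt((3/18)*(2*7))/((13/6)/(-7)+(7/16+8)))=1820- 7280*sqrt(21)/2731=1807.78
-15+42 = 27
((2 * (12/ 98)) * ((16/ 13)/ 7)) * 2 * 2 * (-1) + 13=57199/ 4459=12.83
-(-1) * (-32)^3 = -32768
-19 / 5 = -3.80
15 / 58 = 0.26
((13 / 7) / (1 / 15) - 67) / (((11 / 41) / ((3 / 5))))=-33702 / 385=-87.54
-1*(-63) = 63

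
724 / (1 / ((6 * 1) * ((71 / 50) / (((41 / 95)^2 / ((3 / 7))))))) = 167011596 / 11767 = 14193.22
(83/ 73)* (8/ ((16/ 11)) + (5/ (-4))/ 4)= 6889/ 1168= 5.90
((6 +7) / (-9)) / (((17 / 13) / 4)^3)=-41.34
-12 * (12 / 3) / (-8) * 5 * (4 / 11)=120 / 11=10.91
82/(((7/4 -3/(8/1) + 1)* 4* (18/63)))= 574/19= 30.21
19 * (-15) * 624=-177840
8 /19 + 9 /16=0.98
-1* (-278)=278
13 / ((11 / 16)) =208 / 11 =18.91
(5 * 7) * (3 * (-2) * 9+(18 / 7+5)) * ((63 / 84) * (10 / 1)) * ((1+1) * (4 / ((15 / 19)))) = -123500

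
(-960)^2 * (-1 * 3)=-2764800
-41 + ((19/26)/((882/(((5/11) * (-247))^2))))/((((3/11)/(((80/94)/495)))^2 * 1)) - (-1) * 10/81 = -3512505038951/85930473321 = -40.88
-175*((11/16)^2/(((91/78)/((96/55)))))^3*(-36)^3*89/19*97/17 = 6106535033643/79135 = 77166045.79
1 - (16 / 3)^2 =-247 / 9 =-27.44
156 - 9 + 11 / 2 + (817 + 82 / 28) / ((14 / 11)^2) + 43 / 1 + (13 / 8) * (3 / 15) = 4815757 / 6860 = 702.01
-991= -991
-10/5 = -2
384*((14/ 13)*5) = 26880/ 13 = 2067.69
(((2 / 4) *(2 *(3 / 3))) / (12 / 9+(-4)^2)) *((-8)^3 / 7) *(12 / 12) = -384 / 91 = -4.22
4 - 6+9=7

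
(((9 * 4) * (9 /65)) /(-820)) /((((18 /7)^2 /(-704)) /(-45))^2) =-74373376 /533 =-139537.29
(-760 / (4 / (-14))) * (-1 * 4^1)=-10640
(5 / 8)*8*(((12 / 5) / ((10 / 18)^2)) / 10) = 486 / 125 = 3.89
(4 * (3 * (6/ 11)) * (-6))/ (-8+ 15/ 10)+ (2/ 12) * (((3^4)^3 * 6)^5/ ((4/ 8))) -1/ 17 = 267113131748195131206503396353362097/ 2431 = 109877882249360399509051200000000.00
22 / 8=11 / 4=2.75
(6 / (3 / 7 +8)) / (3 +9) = 7 / 118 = 0.06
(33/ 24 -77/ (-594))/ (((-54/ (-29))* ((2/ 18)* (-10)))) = -1885/ 2592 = -0.73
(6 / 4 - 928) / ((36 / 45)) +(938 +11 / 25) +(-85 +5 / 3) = -181811 / 600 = -303.02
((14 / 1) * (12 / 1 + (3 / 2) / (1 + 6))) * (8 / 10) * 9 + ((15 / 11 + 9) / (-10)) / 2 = 27075 / 22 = 1230.68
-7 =-7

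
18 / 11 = 1.64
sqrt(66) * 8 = 8 * sqrt(66) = 64.99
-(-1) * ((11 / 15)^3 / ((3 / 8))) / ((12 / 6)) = 5324 / 10125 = 0.53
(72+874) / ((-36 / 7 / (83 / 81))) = -274813 / 1458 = -188.49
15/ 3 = 5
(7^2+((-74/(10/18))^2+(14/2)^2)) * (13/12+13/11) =6061627/150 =40410.85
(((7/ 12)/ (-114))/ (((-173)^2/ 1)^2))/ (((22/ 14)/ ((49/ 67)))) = -0.00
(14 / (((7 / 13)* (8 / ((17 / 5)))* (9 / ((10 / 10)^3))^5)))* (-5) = -221 / 236196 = -0.00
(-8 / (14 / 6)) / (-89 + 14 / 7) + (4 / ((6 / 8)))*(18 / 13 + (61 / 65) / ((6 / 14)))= 2268536 / 118755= 19.10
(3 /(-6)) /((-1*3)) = 1 /6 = 0.17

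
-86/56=-43/28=-1.54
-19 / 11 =-1.73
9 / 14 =0.64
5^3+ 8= 133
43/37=1.16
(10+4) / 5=14 / 5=2.80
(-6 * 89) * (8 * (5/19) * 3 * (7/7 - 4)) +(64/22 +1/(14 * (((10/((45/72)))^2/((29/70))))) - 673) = 495385396141/52433920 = 9447.80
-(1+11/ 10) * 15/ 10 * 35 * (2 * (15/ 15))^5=-3528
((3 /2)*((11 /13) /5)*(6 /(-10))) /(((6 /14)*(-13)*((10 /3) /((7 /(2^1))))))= 0.03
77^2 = 5929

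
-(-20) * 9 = 180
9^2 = 81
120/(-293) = -120/293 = -0.41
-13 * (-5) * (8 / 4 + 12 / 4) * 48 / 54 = 2600 / 9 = 288.89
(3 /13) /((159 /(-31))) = -31 /689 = -0.04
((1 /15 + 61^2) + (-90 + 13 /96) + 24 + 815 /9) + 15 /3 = 5401091 /1440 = 3750.76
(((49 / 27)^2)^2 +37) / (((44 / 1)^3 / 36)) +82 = 51570521723 / 628753752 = 82.02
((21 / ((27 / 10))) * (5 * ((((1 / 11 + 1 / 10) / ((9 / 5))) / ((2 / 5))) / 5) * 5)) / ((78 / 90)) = 30625 / 2574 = 11.90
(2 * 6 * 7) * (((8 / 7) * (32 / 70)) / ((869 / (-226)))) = -347136 / 30415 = -11.41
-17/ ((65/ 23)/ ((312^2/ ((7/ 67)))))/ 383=-196163136/ 13405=-14633.58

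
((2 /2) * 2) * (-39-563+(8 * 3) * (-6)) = -1492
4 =4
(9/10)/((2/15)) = 6.75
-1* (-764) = 764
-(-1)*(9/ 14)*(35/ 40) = 9/ 16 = 0.56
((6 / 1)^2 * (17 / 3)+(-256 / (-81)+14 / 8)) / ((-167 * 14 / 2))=-67687 / 378756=-0.18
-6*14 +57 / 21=-569 / 7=-81.29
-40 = -40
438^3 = 84027672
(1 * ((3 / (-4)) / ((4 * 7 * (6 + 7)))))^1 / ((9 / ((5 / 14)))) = -5 / 61152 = -0.00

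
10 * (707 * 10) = 70700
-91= -91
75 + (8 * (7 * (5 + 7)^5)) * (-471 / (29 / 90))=-590687352705 / 29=-20368529403.62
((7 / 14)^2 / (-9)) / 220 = -1 / 7920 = -0.00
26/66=13/33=0.39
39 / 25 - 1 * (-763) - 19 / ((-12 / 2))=115159 / 150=767.73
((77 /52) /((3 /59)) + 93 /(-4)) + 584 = 23005 /39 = 589.87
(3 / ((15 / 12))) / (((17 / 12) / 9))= 1296 / 85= 15.25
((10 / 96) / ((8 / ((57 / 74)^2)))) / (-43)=-5415 / 30139904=-0.00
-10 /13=-0.77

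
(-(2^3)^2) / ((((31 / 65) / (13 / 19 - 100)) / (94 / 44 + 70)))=6228911520 / 6479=961400.14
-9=-9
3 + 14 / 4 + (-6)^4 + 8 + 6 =2633 / 2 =1316.50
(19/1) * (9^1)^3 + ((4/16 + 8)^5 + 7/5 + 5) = 52075.56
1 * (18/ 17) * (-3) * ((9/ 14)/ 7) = -243/ 833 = -0.29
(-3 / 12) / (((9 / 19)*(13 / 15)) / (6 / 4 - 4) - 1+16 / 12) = -1425 / 964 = -1.48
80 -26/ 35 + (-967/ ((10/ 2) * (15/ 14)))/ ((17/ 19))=-122.49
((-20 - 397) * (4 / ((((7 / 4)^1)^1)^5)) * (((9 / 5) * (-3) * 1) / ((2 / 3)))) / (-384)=-180144 / 84035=-2.14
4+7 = 11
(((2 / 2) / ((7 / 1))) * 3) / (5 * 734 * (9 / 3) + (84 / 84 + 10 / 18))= 0.00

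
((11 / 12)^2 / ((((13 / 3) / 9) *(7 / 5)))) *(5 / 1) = 9075 / 1456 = 6.23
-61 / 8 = -7.62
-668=-668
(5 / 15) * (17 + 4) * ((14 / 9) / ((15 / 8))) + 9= 14.81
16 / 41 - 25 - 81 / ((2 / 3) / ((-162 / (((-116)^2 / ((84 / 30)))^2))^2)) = -646078247424337470443 / 26252931752193280000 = -24.61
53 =53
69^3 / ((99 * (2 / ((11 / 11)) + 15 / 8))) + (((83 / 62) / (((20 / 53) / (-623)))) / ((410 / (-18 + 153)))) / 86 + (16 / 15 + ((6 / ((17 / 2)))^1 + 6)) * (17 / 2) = 263731711109 / 288567840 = 913.93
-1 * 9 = -9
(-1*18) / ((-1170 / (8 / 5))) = 8 / 325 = 0.02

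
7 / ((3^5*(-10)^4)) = 7 / 2430000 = 0.00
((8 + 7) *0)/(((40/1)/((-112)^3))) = 0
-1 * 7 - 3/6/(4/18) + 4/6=-8.58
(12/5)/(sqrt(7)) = 12*sqrt(7)/35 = 0.91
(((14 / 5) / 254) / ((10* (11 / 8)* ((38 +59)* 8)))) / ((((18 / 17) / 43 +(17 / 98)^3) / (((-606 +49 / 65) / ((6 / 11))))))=-47367345548306 / 1233103413852375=-0.04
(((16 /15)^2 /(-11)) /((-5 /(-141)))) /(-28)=3008 /28875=0.10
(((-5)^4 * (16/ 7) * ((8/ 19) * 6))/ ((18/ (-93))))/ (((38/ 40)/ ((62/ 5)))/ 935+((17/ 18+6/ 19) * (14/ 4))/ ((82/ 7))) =-6631188300000/ 133933499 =-49511.05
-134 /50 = -67 /25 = -2.68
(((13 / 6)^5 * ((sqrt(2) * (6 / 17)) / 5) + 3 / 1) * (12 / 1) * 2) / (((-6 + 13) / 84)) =864 + 742586 * sqrt(2) / 765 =2236.78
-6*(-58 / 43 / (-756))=-29 / 2709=-0.01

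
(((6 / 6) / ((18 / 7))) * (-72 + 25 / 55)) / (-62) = 5509 / 12276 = 0.45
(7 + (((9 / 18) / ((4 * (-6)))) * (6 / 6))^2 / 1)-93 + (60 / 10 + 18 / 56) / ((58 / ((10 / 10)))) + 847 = 355980011 / 467712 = 761.11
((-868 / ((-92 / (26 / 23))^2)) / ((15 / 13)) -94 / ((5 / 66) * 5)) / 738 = -5210784437 / 15489199350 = -0.34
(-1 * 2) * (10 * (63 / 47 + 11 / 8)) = -5105 / 94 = -54.31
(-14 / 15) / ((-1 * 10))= 7 / 75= 0.09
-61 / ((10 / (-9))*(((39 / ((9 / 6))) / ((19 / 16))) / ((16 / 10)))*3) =3477 / 2600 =1.34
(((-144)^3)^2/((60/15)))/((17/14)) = 31206351568896/17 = 1835667739346.82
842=842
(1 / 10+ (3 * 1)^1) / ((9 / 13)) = 403 / 90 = 4.48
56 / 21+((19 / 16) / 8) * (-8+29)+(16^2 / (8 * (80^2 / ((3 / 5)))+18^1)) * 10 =285822527 / 49162368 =5.81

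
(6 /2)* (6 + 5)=33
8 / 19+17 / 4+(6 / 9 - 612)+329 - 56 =-76075 / 228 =-333.66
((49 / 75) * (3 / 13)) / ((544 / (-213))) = -10437 / 176800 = -0.06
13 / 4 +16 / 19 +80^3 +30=38914591 / 76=512034.09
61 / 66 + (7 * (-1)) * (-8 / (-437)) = 22961 / 28842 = 0.80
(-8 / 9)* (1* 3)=-8 / 3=-2.67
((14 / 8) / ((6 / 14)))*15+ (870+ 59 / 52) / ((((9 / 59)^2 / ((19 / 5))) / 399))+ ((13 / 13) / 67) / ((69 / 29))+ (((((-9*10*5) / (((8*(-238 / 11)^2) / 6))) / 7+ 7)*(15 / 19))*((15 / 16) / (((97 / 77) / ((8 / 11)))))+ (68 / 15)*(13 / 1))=12820669532181865546319 / 225865030115088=56762525.50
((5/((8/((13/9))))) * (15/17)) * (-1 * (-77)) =25025/408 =61.34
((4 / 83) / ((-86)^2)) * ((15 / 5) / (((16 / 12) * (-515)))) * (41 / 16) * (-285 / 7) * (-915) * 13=-250187535 / 7081581248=-0.04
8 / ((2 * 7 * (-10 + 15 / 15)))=-4 / 63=-0.06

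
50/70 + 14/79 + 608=608.89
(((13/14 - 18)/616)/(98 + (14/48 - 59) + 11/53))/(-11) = 38001/595781494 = 0.00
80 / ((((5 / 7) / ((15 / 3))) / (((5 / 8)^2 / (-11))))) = -875 / 44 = -19.89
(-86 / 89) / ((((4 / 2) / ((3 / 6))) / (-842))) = 18103 / 89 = 203.40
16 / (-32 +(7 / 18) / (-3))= -864 / 1735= -0.50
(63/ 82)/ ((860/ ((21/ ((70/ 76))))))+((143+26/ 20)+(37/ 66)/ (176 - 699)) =439129228829/ 3042761700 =144.32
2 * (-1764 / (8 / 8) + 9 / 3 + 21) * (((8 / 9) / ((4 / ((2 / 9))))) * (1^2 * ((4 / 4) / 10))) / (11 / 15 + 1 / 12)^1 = -9280 / 441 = -21.04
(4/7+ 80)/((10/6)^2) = 5076/175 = 29.01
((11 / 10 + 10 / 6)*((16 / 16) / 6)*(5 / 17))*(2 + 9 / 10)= 2407 / 6120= 0.39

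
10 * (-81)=-810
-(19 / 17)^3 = -6859 / 4913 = -1.40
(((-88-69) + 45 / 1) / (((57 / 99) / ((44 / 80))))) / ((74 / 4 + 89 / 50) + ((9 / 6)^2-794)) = 0.14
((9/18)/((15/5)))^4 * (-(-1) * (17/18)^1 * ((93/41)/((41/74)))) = 19499/6535728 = 0.00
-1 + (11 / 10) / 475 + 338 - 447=-522489 / 4750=-110.00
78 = 78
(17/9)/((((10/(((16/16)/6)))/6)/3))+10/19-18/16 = -73/2280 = -0.03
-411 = -411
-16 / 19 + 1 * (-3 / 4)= -121 / 76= -1.59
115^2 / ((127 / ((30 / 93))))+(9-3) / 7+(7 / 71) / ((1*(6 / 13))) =406940341 / 11740134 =34.66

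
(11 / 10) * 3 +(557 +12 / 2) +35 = 6013 / 10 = 601.30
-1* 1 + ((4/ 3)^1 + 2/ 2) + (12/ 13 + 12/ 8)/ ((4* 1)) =605/ 312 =1.94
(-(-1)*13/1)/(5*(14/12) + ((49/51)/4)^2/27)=14607216/6556921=2.23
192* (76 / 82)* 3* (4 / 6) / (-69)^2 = 4864 / 65067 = 0.07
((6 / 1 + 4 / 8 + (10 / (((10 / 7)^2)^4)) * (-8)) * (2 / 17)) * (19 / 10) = 44843781 / 106250000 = 0.42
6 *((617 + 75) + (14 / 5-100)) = 17844 / 5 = 3568.80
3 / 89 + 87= 7746 / 89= 87.03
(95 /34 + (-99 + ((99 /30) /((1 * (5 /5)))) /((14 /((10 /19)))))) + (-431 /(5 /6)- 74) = -7769721 /11305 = -687.28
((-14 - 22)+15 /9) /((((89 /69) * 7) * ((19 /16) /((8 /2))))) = -12.81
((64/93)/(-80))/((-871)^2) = -4/352768065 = -0.00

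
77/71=1.08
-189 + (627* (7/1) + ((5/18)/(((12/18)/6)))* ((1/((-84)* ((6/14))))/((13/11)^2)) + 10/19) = 971116585/231192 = 4200.48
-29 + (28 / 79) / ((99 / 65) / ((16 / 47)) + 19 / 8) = -16289673 / 562717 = -28.95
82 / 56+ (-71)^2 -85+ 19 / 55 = 7635027 / 1540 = 4957.81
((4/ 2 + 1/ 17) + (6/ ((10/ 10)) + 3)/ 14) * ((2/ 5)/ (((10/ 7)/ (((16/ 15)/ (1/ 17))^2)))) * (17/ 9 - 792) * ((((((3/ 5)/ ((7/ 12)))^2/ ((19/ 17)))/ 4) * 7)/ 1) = -676564888064/ 2078125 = -325565.06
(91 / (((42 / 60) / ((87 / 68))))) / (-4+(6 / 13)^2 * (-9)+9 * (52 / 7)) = 6689865 / 2451128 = 2.73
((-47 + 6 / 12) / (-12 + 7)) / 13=93 / 130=0.72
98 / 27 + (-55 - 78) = -3493 / 27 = -129.37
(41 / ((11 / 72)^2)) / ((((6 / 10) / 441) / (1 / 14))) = 11158560 / 121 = 92219.50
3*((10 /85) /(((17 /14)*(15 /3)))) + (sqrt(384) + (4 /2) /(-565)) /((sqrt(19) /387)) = -774*sqrt(19) /10735 + 84 /1445 + 3096*sqrt(114) /19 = 1739.55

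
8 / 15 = 0.53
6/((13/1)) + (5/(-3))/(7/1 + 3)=0.29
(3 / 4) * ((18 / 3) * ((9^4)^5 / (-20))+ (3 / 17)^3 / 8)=-2150301974412480883174863 / 786080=-2735474728287808980.22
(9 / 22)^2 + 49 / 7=3469 / 484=7.17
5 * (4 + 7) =55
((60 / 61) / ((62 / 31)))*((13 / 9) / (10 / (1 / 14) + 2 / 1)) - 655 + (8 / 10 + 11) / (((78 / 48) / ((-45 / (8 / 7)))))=-158929531 / 168909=-940.92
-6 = -6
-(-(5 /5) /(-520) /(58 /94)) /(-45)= 47 /678600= 0.00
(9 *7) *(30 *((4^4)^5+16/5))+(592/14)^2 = 101825771848719328/49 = 2078076976504476.08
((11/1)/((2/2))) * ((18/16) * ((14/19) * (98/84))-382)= -637087/152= -4191.36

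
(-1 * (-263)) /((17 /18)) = 4734 /17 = 278.47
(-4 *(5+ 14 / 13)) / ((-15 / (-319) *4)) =-129.24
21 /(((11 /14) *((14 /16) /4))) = 1344 /11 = 122.18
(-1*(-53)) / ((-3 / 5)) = -265 / 3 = -88.33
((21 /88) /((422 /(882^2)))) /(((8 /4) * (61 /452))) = 461503413 /283162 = 1629.82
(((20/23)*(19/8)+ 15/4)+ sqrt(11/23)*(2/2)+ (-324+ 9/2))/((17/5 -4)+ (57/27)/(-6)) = 3895965/11822 -270*sqrt(253)/5911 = 328.83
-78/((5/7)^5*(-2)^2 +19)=-436982/110611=-3.95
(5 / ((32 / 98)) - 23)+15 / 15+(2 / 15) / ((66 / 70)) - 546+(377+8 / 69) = -6391271 / 36432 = -175.43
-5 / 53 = -0.09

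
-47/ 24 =-1.96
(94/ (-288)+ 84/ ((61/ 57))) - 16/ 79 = 54101251/ 693936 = 77.96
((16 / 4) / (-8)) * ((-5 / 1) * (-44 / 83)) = -110 / 83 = -1.33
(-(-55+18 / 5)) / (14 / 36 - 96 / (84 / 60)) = -32382 / 42955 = -0.75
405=405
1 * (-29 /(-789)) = 29 /789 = 0.04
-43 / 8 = -5.38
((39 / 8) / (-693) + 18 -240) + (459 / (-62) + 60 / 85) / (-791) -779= -110160140623 / 110050248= -1001.00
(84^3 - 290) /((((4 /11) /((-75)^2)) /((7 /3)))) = 42764885625 /2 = 21382442812.50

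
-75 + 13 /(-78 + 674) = -44687 /596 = -74.98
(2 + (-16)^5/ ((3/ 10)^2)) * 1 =-104857582/ 9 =-11650842.44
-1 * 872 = -872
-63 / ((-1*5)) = 63 / 5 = 12.60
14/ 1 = 14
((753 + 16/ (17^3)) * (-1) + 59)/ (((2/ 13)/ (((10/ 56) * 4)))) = -3222.16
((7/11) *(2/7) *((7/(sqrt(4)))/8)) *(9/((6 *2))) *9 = 189/352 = 0.54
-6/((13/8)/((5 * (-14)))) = 3360/13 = 258.46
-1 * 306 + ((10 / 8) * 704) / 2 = 134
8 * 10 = 80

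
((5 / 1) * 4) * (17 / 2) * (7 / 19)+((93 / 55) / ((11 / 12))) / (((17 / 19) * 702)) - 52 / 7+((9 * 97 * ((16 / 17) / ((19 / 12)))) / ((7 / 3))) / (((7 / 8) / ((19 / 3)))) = 621760728068 / 373438065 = 1664.96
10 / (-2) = -5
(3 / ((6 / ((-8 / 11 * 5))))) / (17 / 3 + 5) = -15 / 88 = -0.17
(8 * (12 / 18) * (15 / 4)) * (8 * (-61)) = -9760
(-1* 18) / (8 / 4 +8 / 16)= -36 / 5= -7.20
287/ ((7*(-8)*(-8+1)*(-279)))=-41/ 15624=-0.00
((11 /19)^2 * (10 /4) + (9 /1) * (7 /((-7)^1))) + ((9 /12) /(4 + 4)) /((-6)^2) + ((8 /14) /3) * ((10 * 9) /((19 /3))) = -5291105 /970368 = -5.45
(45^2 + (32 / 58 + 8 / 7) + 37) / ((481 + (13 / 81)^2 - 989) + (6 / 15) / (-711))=-1085696893350 / 267242387489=-4.06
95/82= 1.16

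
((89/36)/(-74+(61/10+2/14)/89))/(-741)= 277235/6143256054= 0.00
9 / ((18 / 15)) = 15 / 2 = 7.50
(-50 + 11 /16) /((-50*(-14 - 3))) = -789 /13600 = -0.06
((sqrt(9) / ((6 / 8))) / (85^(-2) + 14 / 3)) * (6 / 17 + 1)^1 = 117300 / 101153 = 1.16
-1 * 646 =-646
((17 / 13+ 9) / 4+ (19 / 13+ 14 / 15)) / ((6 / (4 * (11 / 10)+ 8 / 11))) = 91133 / 21450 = 4.25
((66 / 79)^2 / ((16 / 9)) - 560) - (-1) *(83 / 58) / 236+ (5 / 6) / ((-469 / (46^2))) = -67713480139505 / 120195518856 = -563.36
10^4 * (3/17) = 30000/17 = 1764.71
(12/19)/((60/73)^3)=389017/342000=1.14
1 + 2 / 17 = 19 / 17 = 1.12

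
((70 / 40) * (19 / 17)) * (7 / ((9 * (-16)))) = -931 / 9792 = -0.10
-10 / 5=-2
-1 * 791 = -791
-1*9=-9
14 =14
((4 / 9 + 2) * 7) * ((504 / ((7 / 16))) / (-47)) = -19712 / 47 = -419.40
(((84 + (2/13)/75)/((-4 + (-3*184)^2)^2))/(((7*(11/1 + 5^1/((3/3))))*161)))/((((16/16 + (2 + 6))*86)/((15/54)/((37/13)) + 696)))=18984924551/420705913957665336000000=0.00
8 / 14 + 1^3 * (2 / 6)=19 / 21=0.90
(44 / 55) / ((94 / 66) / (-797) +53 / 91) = 2393391 / 1737095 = 1.38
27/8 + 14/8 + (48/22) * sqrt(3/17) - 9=-31/8 + 24 * sqrt(51)/187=-2.96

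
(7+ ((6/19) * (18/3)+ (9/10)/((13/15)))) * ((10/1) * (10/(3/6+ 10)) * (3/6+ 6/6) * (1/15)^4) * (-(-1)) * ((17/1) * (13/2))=11917/38475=0.31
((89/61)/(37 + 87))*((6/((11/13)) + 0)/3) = 1157/41602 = 0.03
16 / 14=8 / 7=1.14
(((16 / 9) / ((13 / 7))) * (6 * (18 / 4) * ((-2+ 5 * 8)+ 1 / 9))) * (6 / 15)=76832 / 195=394.01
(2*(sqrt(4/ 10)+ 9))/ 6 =sqrt(10)/ 15+ 3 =3.21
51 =51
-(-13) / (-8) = -13 / 8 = -1.62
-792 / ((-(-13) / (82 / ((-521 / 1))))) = 64944 / 6773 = 9.59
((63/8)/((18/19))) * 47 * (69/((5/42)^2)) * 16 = 760846716/25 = 30433868.64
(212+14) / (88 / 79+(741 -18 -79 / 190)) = 0.31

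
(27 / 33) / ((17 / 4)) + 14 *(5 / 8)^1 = 6689 / 748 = 8.94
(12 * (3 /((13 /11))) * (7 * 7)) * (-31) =-46271.08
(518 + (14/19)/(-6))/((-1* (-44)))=11.77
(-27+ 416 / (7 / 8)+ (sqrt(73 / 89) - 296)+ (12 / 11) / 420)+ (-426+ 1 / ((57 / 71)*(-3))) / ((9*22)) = sqrt(6497) / 89+ 178083413 / 1185030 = 151.18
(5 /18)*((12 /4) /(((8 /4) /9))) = 15 /4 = 3.75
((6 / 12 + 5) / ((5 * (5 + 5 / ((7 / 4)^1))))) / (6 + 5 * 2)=7 / 800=0.01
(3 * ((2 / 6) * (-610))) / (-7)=610 / 7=87.14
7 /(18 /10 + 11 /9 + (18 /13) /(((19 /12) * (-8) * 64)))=4979520 /2148673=2.32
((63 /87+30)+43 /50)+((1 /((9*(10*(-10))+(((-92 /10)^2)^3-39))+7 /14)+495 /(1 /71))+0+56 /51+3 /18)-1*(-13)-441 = 8102967993558899879 /233179949345775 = 34749.85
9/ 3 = 3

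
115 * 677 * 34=2647070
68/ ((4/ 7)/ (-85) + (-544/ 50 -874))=-0.08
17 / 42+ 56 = 2369 / 42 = 56.40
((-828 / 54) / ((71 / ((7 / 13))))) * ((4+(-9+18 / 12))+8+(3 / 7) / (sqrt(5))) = -483 / 923 -46 * sqrt(5) / 4615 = -0.55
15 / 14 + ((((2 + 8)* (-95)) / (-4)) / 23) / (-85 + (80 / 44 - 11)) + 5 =284115 / 47656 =5.96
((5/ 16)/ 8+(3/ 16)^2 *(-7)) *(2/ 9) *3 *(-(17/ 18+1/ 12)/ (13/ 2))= 1961/ 89856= 0.02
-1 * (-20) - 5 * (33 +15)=-220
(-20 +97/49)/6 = -883/294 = -3.00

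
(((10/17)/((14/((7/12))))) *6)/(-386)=-5/13124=-0.00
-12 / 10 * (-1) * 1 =6 / 5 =1.20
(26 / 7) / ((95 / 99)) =2574 / 665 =3.87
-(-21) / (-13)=-21 / 13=-1.62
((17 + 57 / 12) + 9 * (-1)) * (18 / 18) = 51 / 4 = 12.75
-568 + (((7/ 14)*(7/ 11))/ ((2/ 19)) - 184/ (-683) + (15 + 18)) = -15978885/ 30052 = -531.71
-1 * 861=-861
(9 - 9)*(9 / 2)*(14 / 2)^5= 0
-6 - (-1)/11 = -65/11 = -5.91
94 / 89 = 1.06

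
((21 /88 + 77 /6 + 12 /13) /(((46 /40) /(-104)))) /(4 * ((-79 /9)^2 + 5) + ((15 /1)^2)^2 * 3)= -25936740 /3119100127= -0.01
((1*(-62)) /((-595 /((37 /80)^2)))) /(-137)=-42439 /260848000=-0.00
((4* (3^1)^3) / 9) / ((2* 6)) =1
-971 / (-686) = 971 / 686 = 1.42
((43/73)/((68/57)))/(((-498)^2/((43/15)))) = 35131/6155459280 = 0.00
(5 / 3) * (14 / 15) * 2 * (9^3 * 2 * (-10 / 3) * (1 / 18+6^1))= -91560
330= 330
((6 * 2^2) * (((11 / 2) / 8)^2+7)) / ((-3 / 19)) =-36347 / 32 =-1135.84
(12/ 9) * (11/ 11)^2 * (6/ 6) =4/ 3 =1.33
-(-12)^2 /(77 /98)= -2016 /11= -183.27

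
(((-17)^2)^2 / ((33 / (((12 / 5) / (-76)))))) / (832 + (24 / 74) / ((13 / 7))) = -0.10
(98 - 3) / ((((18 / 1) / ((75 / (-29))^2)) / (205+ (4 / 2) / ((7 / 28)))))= 12646875 / 1682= 7518.95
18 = 18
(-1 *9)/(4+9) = -9/13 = -0.69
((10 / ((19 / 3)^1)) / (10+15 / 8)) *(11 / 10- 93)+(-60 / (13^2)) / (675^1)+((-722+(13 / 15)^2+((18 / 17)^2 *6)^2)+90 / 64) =-25197749088589763 / 36687835360800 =-686.81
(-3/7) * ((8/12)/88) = -0.00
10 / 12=5 / 6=0.83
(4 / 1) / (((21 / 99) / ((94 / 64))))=1551 / 56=27.70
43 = 43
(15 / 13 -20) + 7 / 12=-2849 / 156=-18.26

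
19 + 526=545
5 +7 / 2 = 17 / 2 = 8.50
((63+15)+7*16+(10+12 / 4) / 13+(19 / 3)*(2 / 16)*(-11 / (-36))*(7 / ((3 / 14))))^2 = 66448981729 / 1679616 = 39562.01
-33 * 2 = -66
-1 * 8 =-8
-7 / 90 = -0.08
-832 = -832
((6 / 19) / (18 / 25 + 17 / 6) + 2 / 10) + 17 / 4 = 919303 / 202540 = 4.54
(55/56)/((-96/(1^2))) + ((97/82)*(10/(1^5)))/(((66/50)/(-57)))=-1238520805/2424576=-510.82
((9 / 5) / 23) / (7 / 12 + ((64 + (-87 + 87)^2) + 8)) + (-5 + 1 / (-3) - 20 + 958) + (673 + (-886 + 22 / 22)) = 216557054 / 300495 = 720.67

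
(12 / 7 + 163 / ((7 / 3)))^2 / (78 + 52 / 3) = 753003 / 14014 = 53.73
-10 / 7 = -1.43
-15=-15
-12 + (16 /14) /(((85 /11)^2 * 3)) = -1819732 /151725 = -11.99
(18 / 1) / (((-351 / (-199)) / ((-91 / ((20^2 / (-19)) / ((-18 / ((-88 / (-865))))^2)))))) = 1380909.91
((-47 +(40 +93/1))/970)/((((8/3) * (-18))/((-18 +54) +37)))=-0.13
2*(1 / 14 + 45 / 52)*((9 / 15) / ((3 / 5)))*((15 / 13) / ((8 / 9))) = 46035 / 18928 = 2.43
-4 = -4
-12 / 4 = -3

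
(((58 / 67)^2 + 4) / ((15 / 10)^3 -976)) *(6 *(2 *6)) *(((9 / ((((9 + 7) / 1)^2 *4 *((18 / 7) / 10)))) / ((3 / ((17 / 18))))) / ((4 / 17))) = -26956475 / 1676587632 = -0.02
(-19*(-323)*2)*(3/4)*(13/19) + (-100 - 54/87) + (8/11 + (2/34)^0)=3955349/638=6199.61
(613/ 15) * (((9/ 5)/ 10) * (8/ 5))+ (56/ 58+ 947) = 17395199/ 18125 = 959.74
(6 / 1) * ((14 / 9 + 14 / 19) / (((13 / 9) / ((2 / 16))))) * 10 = 2940 / 247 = 11.90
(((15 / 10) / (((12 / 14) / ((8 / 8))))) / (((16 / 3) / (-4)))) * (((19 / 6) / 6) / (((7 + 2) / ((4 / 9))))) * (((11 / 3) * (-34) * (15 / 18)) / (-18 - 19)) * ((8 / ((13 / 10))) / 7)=-88825 / 1051947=-0.08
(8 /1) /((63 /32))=256 /63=4.06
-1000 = -1000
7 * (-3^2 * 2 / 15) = -42 / 5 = -8.40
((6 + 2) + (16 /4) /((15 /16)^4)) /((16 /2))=1.65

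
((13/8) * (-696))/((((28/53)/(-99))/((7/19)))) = 5934357/76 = 78083.64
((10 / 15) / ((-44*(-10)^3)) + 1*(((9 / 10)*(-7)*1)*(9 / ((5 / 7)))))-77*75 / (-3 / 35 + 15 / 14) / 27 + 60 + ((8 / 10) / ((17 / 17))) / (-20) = -3229815833 / 13662000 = -236.41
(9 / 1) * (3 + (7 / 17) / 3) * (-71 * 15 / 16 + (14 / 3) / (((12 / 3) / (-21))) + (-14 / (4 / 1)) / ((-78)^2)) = -22161110 / 8619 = -2571.19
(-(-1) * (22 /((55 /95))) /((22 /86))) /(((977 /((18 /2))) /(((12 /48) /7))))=7353 /150458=0.05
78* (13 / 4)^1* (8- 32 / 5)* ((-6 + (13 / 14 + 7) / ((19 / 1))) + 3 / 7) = -1390194 / 665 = -2090.52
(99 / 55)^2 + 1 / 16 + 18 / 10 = 2041 / 400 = 5.10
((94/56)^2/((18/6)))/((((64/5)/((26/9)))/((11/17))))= 1579435/11515392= 0.14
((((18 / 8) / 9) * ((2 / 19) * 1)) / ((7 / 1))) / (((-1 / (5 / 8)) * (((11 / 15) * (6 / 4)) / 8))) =-25 / 1463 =-0.02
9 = 9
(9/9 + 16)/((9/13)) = 221/9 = 24.56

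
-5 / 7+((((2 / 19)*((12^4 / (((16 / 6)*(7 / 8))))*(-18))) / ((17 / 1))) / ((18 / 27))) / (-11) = 3341467 / 24871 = 134.35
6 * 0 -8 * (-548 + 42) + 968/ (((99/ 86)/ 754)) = 5742704/ 9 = 638078.22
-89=-89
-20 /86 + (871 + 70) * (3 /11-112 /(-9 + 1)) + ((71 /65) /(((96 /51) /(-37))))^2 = 28427170069313 /2046387200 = 13891.39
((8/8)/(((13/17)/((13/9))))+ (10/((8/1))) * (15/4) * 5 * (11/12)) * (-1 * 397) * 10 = -26724055/288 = -92791.86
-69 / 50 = -1.38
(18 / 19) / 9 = 2 / 19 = 0.11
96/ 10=48/ 5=9.60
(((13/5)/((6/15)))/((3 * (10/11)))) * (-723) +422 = -26023/20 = -1301.15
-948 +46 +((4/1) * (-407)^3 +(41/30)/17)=-137535511699/510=-269677473.92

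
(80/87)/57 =80/4959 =0.02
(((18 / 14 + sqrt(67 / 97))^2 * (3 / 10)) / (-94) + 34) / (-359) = -7593623 / 80197369 + 27 * sqrt(6499) / 114567670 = -0.09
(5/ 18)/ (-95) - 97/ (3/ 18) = -199045/ 342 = -582.00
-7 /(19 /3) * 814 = -17094 /19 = -899.68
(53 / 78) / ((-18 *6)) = -53 / 8424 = -0.01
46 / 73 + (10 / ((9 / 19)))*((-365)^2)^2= 374699013195.07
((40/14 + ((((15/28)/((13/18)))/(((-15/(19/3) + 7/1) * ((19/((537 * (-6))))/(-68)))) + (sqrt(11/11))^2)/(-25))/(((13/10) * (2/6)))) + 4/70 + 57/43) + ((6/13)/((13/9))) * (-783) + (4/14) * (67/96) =-55908537617/134294160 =-416.31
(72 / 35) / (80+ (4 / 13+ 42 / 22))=3432 / 137165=0.03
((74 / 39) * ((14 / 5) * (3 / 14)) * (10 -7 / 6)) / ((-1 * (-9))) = 1961 / 1755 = 1.12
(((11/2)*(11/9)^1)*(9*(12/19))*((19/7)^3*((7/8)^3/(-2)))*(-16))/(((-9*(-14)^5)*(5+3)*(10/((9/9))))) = 43681/4130488320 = 0.00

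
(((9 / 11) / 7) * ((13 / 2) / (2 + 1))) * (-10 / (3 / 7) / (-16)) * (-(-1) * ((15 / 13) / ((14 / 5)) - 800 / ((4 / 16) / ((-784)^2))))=-1789878271625 / 2464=-726411636.21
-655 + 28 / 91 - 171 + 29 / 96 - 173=-1245991 / 1248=-998.39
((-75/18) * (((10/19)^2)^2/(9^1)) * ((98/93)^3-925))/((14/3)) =46443064562500/6603950341611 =7.03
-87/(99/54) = -522/11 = -47.45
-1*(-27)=27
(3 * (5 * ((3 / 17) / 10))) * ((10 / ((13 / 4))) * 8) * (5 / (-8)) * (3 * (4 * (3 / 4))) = -8100 / 221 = -36.65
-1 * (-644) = 644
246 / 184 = 123 / 92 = 1.34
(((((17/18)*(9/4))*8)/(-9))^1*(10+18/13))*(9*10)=-25160/13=-1935.38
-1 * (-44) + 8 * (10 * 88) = 7084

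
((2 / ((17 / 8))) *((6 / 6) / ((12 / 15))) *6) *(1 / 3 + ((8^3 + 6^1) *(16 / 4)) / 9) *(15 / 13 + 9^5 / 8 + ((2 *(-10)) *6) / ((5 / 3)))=2629263625 / 221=11897120.48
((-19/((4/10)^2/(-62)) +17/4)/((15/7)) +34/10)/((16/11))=2271203/960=2365.84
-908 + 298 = -610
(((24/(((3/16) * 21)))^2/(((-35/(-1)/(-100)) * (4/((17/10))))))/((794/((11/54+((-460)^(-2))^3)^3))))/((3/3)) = -0.00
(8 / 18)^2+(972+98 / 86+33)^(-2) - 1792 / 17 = -271182570530407 / 2577432379392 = -105.21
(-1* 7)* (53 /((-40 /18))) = 3339 /20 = 166.95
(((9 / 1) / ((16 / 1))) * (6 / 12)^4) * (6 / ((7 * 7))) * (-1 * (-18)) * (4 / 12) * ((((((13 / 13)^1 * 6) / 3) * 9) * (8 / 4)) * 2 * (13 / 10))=9477 / 3920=2.42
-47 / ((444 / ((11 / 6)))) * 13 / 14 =-6721 / 37296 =-0.18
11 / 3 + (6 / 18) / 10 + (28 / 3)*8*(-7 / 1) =-15569 / 30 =-518.97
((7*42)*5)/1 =1470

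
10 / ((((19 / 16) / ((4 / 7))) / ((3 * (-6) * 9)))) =-103680 / 133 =-779.55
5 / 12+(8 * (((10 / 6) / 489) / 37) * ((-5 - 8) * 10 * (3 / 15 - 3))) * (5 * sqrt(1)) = 381665 / 217116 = 1.76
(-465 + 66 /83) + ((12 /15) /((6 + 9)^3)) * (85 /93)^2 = -224935095727 /484560225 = -464.20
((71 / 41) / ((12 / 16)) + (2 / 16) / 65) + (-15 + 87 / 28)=-4290049 / 447720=-9.58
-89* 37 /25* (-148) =487364 /25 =19494.56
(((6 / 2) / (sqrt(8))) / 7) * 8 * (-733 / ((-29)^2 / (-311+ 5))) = 1345788 * sqrt(2) / 5887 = 323.29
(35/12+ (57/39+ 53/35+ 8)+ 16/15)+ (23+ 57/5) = 269501/5460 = 49.36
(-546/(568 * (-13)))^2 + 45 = 3629961/80656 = 45.01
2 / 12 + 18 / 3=37 / 6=6.17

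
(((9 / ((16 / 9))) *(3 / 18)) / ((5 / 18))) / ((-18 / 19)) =-513 / 160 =-3.21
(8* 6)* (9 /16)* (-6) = -162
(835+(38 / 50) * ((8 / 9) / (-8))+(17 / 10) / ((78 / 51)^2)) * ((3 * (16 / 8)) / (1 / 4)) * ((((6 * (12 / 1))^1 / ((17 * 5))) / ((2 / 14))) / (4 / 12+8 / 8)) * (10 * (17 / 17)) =64059004044 / 71825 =891876.14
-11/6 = -1.83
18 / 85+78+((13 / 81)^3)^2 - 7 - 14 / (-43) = 73846586116137484 / 1032279955838055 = 71.54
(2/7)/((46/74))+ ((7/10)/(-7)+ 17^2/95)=104059/30590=3.40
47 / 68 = 0.69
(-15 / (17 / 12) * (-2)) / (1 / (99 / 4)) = 8910 / 17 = 524.12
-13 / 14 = -0.93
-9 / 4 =-2.25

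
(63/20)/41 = 63/820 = 0.08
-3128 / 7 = -446.86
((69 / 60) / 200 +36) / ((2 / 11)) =1584253 / 8000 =198.03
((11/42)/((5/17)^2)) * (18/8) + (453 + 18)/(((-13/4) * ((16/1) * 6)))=48253/9100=5.30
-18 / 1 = -18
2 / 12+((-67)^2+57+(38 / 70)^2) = 33416491 / 7350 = 4546.46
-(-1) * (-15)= -15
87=87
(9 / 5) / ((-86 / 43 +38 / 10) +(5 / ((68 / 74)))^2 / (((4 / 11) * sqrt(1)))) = 41616 / 1923991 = 0.02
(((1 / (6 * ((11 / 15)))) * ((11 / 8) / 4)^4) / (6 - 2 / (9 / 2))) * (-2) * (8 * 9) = -107811 / 1310720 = -0.08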